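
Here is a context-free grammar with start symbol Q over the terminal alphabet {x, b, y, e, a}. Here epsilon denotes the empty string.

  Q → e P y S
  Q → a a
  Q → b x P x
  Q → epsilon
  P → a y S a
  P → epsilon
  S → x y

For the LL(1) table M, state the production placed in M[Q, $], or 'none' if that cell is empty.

Q → epsilon

FIRST(Q): from Q→e P y S we get {e}; from Q→a a we get {a}; from Q→b x P x we get {b}; from Q→epsilon we get {epsilon}. So FIRST(Q) = {epsilon, a, b, e}.
FIRST(P): from P→a y S a we get {a}; from P→epsilon we get {epsilon}. So FIRST(P) = {epsilon, a}.
FIRST(S): from S→x y we get {x}. So FIRST(S) = {x}.
FOLLOW(Q) includes $ since Q is the start symbol.
FOLLOW(Q): Q appears on no right-hand side. Thus FOLLOW(Q) = {$}.
For Q → e P y S: FIRST(e P y S) = {e}, so it goes in M[Q, t] for t ∈ {e}.
For Q → a a: FIRST(a a) = {a}, so it goes in M[Q, t] for t ∈ {a}.
For Q → b x P x: FIRST(b x P x) = {b}, so it goes in M[Q, t] for t ∈ {b}.
For Q → epsilon: FIRST(epsilon) = {epsilon}, so it goes in M[Q, t] for t ∈ {}; since epsilon ∈ FIRST, also for every t ∈ FOLLOW(Q) = {$}.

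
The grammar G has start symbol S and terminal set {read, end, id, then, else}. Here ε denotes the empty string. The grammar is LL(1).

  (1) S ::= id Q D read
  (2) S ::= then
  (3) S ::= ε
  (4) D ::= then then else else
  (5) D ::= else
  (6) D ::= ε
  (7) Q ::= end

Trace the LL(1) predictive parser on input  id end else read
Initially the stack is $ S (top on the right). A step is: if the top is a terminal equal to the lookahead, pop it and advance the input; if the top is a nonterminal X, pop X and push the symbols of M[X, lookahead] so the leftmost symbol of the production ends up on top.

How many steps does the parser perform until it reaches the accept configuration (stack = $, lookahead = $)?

step 1: stack=$ S  input=id end else read $  — expand S ::= id Q D read
step 2: stack=$ read D Q id  input=id end else read $  — match id
step 3: stack=$ read D Q  input=end else read $  — expand Q ::= end
step 4: stack=$ read D end  input=end else read $  — match end
step 5: stack=$ read D  input=else read $  — expand D ::= else
step 6: stack=$ read else  input=else read $  — match else
step 7: stack=$ read  input=read $  — match read
Accept reached after 7 steps.

7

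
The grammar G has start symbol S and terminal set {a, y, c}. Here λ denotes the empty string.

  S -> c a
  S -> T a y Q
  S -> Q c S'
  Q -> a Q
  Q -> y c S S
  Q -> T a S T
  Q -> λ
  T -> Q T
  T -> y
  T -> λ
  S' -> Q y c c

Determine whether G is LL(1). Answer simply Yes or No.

FIRST(S) = {a, c, y}
FIRST(Q) = {λ, a, y}
FIRST(T) = {λ, a, y}
FIRST(S') = {a, y}
FOLLOW(S) = {$, a, c, y}
FOLLOW(Q) = {$, a, c, y}
FOLLOW(T) = {$, a, c, y}
FOLLOW(S') = {$, a, c, y}
Cell M[Q, a] receives both Q -> a Q and Q -> T a S T and Q -> λ — the grammar is not LL(1).

No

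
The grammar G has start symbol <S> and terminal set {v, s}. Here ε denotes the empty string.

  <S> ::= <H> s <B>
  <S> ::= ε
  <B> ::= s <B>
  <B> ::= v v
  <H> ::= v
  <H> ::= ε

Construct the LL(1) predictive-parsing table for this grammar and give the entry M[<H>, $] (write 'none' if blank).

FIRST(<B>): from <B>::=s <B> we get {s}; from <B>::=v v we get {v}. So FIRST(<B>) = {s, v}.
FIRST(<H>): from <H>::=v we get {v}; from <H>::=ε we get {ε}. So FIRST(<H>) = {ε, v}.
FIRST(<S>): from <S>::=<H> s <B> we get {s, v}; from <S>::=ε we get {ε}. So FIRST(<S>) = {ε, s, v}.
FOLLOW(<S>) includes $ since <S> is the start symbol.
FOLLOW(<H>): in <S>::=<H> s <B>, <H> is followed by s <B> with FIRST {s}. Thus FOLLOW(<H>) = {s}.
For <H> ::= v: FIRST(v) = {v}, so it goes in M[<H>, t] for t ∈ {v}.
For <H> ::= ε: FIRST(ε) = {ε}, so it goes in M[<H>, t] for t ∈ {}; since ε ∈ FIRST, also for every t ∈ FOLLOW(<H>) = {s}.
None of these place a production in M[<H>, $].

none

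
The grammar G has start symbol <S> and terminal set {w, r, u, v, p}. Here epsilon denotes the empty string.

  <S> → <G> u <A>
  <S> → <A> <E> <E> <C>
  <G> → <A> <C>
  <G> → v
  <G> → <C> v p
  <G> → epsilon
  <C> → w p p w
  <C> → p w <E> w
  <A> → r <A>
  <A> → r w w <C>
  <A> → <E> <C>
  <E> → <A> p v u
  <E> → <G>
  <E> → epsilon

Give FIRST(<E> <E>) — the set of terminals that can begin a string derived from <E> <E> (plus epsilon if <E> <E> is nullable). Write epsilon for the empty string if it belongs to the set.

{epsilon, p, r, v, w}

FIRST(<C>) = {p, w}
FIRST(<S>) = {p, r, u, v, w}  (via <G> u <A>, <A> <E> <E> <C>)
FIRST(<G>) = {epsilon, p, r, v, w}  (via <A> <C>, <C> v p)
FIRST(<A>) = {p, r, v, w}  (via <E> <C>)
FIRST(<E>) = {epsilon, p, r, v, w}  (via <A> p v u, <G>)
FIRST(<E> <E>): take FIRST of each symbol in turn, carrying on past any symbol whose FIRST contains epsilon; result {epsilon, p, r, v, w}.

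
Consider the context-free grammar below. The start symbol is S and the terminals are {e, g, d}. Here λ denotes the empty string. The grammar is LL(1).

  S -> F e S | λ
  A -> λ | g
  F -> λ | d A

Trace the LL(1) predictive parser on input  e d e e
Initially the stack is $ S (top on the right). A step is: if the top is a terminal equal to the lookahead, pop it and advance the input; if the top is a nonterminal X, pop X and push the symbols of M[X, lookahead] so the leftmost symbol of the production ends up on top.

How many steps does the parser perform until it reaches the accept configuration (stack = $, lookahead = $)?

12

step 1: stack=$ S  input=e d e e $  — expand S -> F e S
step 2: stack=$ S e F  input=e d e e $  — expand F -> λ
step 3: stack=$ S e  input=e d e e $  — match e
step 4: stack=$ S  input=d e e $  — expand S -> F e S
step 5: stack=$ S e F  input=d e e $  — expand F -> d A
step 6: stack=$ S e A d  input=d e e $  — match d
step 7: stack=$ S e A  input=e e $  — expand A -> λ
step 8: stack=$ S e  input=e e $  — match e
step 9: stack=$ S  input=e $  — expand S -> F e S
step 10: stack=$ S e F  input=e $  — expand F -> λ
step 11: stack=$ S e  input=e $  — match e
step 12: stack=$ S  input=$  — expand S -> λ
Accept reached after 12 steps.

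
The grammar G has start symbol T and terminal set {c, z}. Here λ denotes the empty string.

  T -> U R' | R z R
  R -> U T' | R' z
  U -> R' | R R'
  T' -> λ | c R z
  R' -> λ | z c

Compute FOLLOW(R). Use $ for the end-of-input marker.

{$, c, z}

FIRST(T'): from T'->λ we get {λ}; from T'->c R z we get {c}. So FIRST(T') = {λ, c}.
FIRST(R'): from R'->λ we get {λ}; from R'->z c we get {z}. So FIRST(R') = {λ, z}.
FIRST(T): from T->U R' we get {λ, c, z}; from T->R z R we get {c, z}. So FIRST(T) = {λ, c, z}.
FIRST(R): from R->U T' we get {λ, c, z}; from R->R' z we get {z}. So FIRST(R) = {λ, c, z}.
FIRST(U): from U->R' we get {λ, z}; from U->R R' we get {λ, c, z}. So FIRST(U) = {λ, c, z}.
FOLLOW(T) includes $ since T is the start symbol.
FOLLOW(T): T appears on no right-hand side. Thus FOLLOW(T) = {$}.
FOLLOW(R): in T->R z R (occurrence 1), R is followed by z R with FIRST {z}; in T->R z R (occurrence 2), the suffix after R is empty, so FOLLOW(R) ⊇ FOLLOW(T) = {$}; in U->R R', R is followed by R' with FIRST {λ, z}; in U->R R', the suffix after R is nullable, so FOLLOW(R) ⊇ FOLLOW(U) = {$, c, z}; in T'->c R z, R is followed by z with FIRST {z}. Thus FOLLOW(R) = {$, c, z}.
FOLLOW(U): in T->U R', U is followed by R' with FIRST {λ, z}; in T->U R', the suffix after U is nullable, so FOLLOW(U) ⊇ FOLLOW(T) = {$}; in R->U T', U is followed by T' with FIRST {λ, c}; in R->U T', the suffix after U is nullable, so FOLLOW(U) ⊇ FOLLOW(R) = {$, c, z}. Thus FOLLOW(U) = {$, c, z}.
FOLLOW(T'): in R->U T', the suffix after T' is empty, so FOLLOW(T') ⊇ FOLLOW(R) = {$, c, z}. Thus FOLLOW(T') = {$, c, z}.
FOLLOW(R'): in T->U R', the suffix after R' is empty, so FOLLOW(R') ⊇ FOLLOW(T) = {$}; in R->R' z, R' is followed by z with FIRST {z}; in U->R', the suffix after R' is empty, so FOLLOW(R') ⊇ FOLLOW(U) = {$, c, z}; in U->R R', the suffix after R' is empty, so FOLLOW(R') ⊇ FOLLOW(U) = {$, c, z}. Thus FOLLOW(R') = {$, c, z}.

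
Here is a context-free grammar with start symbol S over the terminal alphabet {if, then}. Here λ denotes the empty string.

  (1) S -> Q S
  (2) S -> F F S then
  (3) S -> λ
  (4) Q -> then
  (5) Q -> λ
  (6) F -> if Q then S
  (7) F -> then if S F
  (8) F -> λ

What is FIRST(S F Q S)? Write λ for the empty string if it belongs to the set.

FIRST(Q) = {λ, then}
FIRST(F) = {λ, if, then}
FIRST(S) = {λ, if, then}  (via Q S, F F S then)
FIRST(S F Q S): take FIRST of each symbol in turn, carrying on past any symbol whose FIRST contains λ; result {λ, if, then}.

{λ, if, then}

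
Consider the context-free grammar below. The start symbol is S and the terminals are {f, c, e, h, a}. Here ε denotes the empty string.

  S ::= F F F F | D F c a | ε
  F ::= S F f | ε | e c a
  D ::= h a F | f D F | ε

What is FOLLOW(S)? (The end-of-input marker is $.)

FIRST(D) = {ε, f, h}
FIRST(S) = {ε, c, e, f, h}  (via F F F F, D F c a)
FIRST(F) = {ε, c, e, f, h}  (via S F f)
FOLLOW(S) includes $ since S is the start symbol.
FOLLOW(S): in F::=S F f, S is followed by F f with FIRST {c, e, f, h}. Thus FOLLOW(S) = {$, c, e, f, h}.
FOLLOW(D): in S::=D F c a, D is followed by F c a with FIRST {c, e, f, h}; in D::=f D F, D is followed by F with FIRST {ε, c, e, f, h}; in D::=f D F, the suffix after D is nullable (adds nothing new). Thus FOLLOW(D) = {c, e, f, h}.
FOLLOW(F): in S::=F F F F (occurrence 1), F is followed by F F F with FIRST {ε, c, e, f, h}; in S::=F F F F (occurrence 1), the suffix after F is nullable, so FOLLOW(F) ⊇ FOLLOW(S) = {$, c, e, f, h}; in S::=F F F F (occurrence 2), F is followed by F F with FIRST {ε, c, e, f, h}; in S::=F F F F (occurrence 2), the suffix after F is nullable, so FOLLOW(F) ⊇ FOLLOW(S) = {$, c, e, f, h}; in S::=F F F F (occurrence 3), F is followed by F with FIRST {ε, c, e, f, h}; in S::=F F F F (occurrence 3), the suffix after F is nullable, so FOLLOW(F) ⊇ FOLLOW(S) = {$, c, e, f, h}; in S::=F F F F (occurrence 4), the suffix after F is empty, so FOLLOW(F) ⊇ FOLLOW(S) = {$, c, e, f, h}; in S::=D F c a, F is followed by c a with FIRST {c}; in F::=S F f, F is followed by f with FIRST {f}; in D::=h a F, the suffix after F is empty, so FOLLOW(F) ⊇ FOLLOW(D) = {c, e, f, h}; in D::=f D F, the suffix after F is empty, so FOLLOW(F) ⊇ FOLLOW(D) = {c, e, f, h}. Thus FOLLOW(F) = {$, c, e, f, h}.

{$, c, e, f, h}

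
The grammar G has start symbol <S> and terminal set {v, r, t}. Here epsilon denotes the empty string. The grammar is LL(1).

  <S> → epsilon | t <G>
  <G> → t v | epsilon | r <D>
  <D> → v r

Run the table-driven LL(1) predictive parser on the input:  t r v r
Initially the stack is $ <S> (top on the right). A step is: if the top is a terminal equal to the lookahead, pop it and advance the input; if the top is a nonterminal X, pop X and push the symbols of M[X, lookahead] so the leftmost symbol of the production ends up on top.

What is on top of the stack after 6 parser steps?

step 1: stack=$ <S>  input=t r v r $  — expand <S> → t <G>
step 2: stack=$ <G> t  input=t r v r $  — match t
step 3: stack=$ <G>  input=r v r $  — expand <G> → r <D>
step 4: stack=$ <D> r  input=r v r $  — match r
step 5: stack=$ <D>  input=v r $  — expand <D> → v r
step 6: stack=$ r v  input=v r $  — match v
Stack after step 6: $ r (top = r).

r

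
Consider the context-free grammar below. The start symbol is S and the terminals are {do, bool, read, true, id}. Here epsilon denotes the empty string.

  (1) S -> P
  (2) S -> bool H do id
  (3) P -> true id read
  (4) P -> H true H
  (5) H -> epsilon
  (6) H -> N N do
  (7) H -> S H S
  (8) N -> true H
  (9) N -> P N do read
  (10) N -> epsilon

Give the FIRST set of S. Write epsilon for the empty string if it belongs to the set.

FIRST(S): from S->P we get {bool, do, true}; from S->bool H do id we get {bool}. So FIRST(S) = {bool, do, true}.
FIRST(P): from P->true id read we get {true}; from P->H true H we get {bool, do, true}. So FIRST(P) = {bool, do, true}.
FIRST(N): from N->true H we get {true}; from N->P N do read we get {bool, do, true}; from N->epsilon we get {epsilon}. So FIRST(N) = {epsilon, bool, do, true}.
FIRST(H): from H->epsilon we get {epsilon}; from H->N N do we get {bool, do, true}; from H->S H S we get {bool, do, true}. So FIRST(H) = {epsilon, bool, do, true}.

{bool, do, true}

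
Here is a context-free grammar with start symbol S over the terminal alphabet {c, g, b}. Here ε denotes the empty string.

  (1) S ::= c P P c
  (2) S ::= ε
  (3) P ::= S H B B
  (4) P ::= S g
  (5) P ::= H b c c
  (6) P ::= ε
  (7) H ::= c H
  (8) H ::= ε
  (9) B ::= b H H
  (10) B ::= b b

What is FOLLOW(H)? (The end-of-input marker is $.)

{b, c, g}

FIRST(S) = {ε, c}
FIRST(H) = {ε, c}
FIRST(B) = {b}
FIRST(P) = {ε, b, c, g}  (via S H B B, S g, H b c c)
FOLLOW(S) includes $ since S is the start symbol.
FOLLOW(S): in P::=S H B B, S is followed by H B B with FIRST {b, c}; in P::=S g, S is followed by g with FIRST {g}. Thus FOLLOW(S) = {$, b, c, g}.
FOLLOW(P): in S::=c P P c (occurrence 1), P is followed by P c with FIRST {b, c, g}; in S::=c P P c (occurrence 2), P is followed by c with FIRST {c}. Thus FOLLOW(P) = {b, c, g}.
FOLLOW(B): in P::=S H B B (occurrence 1), B is followed by B with FIRST {b}; in P::=S H B B (occurrence 2), the suffix after B is empty, so FOLLOW(B) ⊇ FOLLOW(P) = {b, c, g}. Thus FOLLOW(B) = {b, c, g}.
FOLLOW(H): in P::=S H B B, H is followed by B B with FIRST {b}; in P::=H b c c, H is followed by b c c with FIRST {b}; in H::=c H, the suffix after H is empty (adds nothing new); in B::=b H H (occurrence 1), H is followed by H with FIRST {ε, c}; in B::=b H H (occurrence 1), the suffix after H is nullable, so FOLLOW(H) ⊇ FOLLOW(B) = {b, c, g}; in B::=b H H (occurrence 2), the suffix after H is empty, so FOLLOW(H) ⊇ FOLLOW(B) = {b, c, g}. Thus FOLLOW(H) = {b, c, g}.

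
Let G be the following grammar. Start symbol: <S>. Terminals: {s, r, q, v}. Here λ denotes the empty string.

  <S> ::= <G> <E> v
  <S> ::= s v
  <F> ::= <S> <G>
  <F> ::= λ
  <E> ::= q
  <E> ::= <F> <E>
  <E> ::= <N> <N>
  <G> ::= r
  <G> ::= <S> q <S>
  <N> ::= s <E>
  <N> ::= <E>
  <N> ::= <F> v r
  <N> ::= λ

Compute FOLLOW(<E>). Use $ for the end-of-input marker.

{q, r, s, v}

FIRST(<S>): from <S>::=<G> <E> v we get {r, s}; from <S>::=s v we get {s}. So FIRST(<S>) = {r, s}.
FIRST(<F>): from <F>::=<S> <G> we get {r, s}; from <F>::=λ we get {λ}. So FIRST(<F>) = {λ, r, s}.
FIRST(<G>): from <G>::=r we get {r}; from <G>::=<S> q <S> we get {r, s}. So FIRST(<G>) = {r, s}.
FIRST(<E>): from <E>::=q we get {q}; from <E>::=<F> <E> we get {λ, q, r, s, v}; from <E>::=<N> <N> we get {λ, q, r, s, v}. So FIRST(<E>) = {λ, q, r, s, v}.
FIRST(<N>): from <N>::=s <E> we get {s}; from <N>::=<E> we get {λ, q, r, s, v}; from <N>::=<F> v r we get {r, s, v}; from <N>::=λ we get {λ}. So FIRST(<N>) = {λ, q, r, s, v}.
FOLLOW(<S>) includes $ since <S> is the start symbol.
FOLLOW(<S>): in <F>::=<S> <G>, <S> is followed by <G> with FIRST {r, s}; in <G>::=<S> q <S> (occurrence 1), <S> is followed by q <S> with FIRST {q}; in <G>::=<S> q <S> (occurrence 2), the suffix after <S> is empty, so FOLLOW(<S>) ⊇ FOLLOW(<G>) = {q, r, s, v}. Thus FOLLOW(<S>) = {$, q, r, s, v}.
FOLLOW(<F>): in <E>::=<F> <E>, <F> is followed by <E> with FIRST {λ, q, r, s, v}; in <E>::=<F> <E>, the suffix after <F> is nullable, so FOLLOW(<F>) ⊇ FOLLOW(<E>) = {q, r, s, v}; in <N>::=<F> v r, <F> is followed by v r with FIRST {v}. Thus FOLLOW(<F>) = {q, r, s, v}.
FOLLOW(<G>): in <S>::=<G> <E> v, <G> is followed by <E> v with FIRST {q, r, s, v}; in <F>::=<S> <G>, the suffix after <G> is empty, so FOLLOW(<G>) ⊇ FOLLOW(<F>) = {q, r, s, v}. Thus FOLLOW(<G>) = {q, r, s, v}.
FOLLOW(<E>): in <S>::=<G> <E> v, <E> is followed by v with FIRST {v}; in <E>::=<F> <E>, the suffix after <E> is empty (adds nothing new); in <N>::=s <E>, the suffix after <E> is empty, so FOLLOW(<E>) ⊇ FOLLOW(<N>) = {q, r, s, v}; in <N>::=<E>, the suffix after <E> is empty, so FOLLOW(<E>) ⊇ FOLLOW(<N>) = {q, r, s, v}. Thus FOLLOW(<E>) = {q, r, s, v}.
FOLLOW(<N>): in <E>::=<N> <N> (occurrence 1), <N> is followed by <N> with FIRST {λ, q, r, s, v}; in <E>::=<N> <N> (occurrence 1), the suffix after <N> is nullable, so FOLLOW(<N>) ⊇ FOLLOW(<E>) = {q, r, s, v}; in <E>::=<N> <N> (occurrence 2), the suffix after <N> is empty, so FOLLOW(<N>) ⊇ FOLLOW(<E>) = {q, r, s, v}. Thus FOLLOW(<N>) = {q, r, s, v}.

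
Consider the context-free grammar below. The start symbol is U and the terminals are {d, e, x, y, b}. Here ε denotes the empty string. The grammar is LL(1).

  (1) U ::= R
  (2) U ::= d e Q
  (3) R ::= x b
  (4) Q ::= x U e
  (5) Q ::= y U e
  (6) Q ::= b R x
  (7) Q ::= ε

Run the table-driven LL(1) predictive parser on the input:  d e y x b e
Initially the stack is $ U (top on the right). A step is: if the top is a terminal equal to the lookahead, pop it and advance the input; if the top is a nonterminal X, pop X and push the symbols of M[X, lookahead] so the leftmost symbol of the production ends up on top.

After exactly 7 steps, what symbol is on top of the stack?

x

step 1: stack=$ U  input=d e y x b e $  — expand U ::= d e Q
step 2: stack=$ Q e d  input=d e y x b e $  — match d
step 3: stack=$ Q e  input=e y x b e $  — match e
step 4: stack=$ Q  input=y x b e $  — expand Q ::= y U e
step 5: stack=$ e U y  input=y x b e $  — match y
step 6: stack=$ e U  input=x b e $  — expand U ::= R
step 7: stack=$ e R  input=x b e $  — expand R ::= x b
Stack after step 7: $ e b x (top = x).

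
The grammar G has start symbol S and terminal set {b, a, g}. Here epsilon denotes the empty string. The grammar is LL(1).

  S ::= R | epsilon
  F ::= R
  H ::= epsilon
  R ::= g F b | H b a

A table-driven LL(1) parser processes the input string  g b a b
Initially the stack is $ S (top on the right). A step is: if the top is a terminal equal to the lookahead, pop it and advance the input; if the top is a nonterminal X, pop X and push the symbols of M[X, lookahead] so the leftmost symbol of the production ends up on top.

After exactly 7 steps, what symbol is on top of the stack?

a

     Stack      Input      Action
  1  $ S        g b a b $  expand S ::= R
  2  $ R        g b a b $  expand R ::= g F b
  3  $ b F g    g b a b $  match g
  4  $ b F      b a b $    expand F ::= R
  5  $ b R      b a b $    expand R ::= H b a
  6  $ b a b H  b a b $    expand H ::= epsilon
  7  $ b a b    b a b $    match b
Stack after step 7: $ b a (top = a).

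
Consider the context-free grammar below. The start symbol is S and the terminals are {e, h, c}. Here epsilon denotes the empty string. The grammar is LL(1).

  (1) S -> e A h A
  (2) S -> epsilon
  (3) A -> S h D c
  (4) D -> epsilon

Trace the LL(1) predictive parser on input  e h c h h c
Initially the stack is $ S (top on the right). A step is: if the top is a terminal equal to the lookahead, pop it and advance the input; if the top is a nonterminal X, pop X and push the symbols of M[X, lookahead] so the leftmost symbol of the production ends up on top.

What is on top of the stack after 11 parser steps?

D

step 1: stack=$ S  input=e h c h h c $  — expand S -> e A h A
step 2: stack=$ A h A e  input=e h c h h c $  — match e
step 3: stack=$ A h A  input=h c h h c $  — expand A -> S h D c
step 4: stack=$ A h c D h S  input=h c h h c $  — expand S -> epsilon
step 5: stack=$ A h c D h  input=h c h h c $  — match h
step 6: stack=$ A h c D  input=c h h c $  — expand D -> epsilon
step 7: stack=$ A h c  input=c h h c $  — match c
step 8: stack=$ A h  input=h h c $  — match h
step 9: stack=$ A  input=h c $  — expand A -> S h D c
step 10: stack=$ c D h S  input=h c $  — expand S -> epsilon
step 11: stack=$ c D h  input=h c $  — match h
Stack after step 11: $ c D (top = D).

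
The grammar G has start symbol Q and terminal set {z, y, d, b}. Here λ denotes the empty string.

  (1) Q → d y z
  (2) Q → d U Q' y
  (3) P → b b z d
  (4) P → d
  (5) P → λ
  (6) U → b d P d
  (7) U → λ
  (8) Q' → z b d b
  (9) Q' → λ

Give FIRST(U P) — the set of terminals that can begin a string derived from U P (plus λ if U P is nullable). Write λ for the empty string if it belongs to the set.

{λ, b, d}

FIRST(Q) = {d}
FIRST(P) = {λ, b, d}
FIRST(U) = {λ, b}
FIRST(Q') = {λ, z}
FIRST(U P): take FIRST of each symbol in turn, carrying on past any symbol whose FIRST contains λ; result {λ, b, d}.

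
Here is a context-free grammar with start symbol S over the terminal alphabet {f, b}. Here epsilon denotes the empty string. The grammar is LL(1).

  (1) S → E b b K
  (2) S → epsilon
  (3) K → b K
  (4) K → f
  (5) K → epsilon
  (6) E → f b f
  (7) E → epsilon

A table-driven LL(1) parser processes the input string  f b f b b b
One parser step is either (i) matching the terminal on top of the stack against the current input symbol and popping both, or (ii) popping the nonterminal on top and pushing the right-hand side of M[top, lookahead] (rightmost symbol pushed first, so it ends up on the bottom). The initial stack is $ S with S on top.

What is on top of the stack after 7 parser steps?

step 1: stack=$ S  input=f b f b b b $  — expand S → E b b K
step 2: stack=$ K b b E  input=f b f b b b $  — expand E → f b f
step 3: stack=$ K b b f b f  input=f b f b b b $  — match f
step 4: stack=$ K b b f b  input=b f b b b $  — match b
step 5: stack=$ K b b f  input=f b b b $  — match f
step 6: stack=$ K b b  input=b b b $  — match b
step 7: stack=$ K b  input=b b $  — match b
Stack after step 7: $ K (top = K).

K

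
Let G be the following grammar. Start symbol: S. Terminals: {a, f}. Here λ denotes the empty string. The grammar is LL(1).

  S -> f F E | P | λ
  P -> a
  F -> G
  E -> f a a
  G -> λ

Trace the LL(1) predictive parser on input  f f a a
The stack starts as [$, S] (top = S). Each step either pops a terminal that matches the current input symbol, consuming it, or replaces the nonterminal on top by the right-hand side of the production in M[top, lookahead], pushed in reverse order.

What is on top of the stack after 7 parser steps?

a

step 1: stack=$ S  input=f f a a $  — expand S -> f F E
step 2: stack=$ E F f  input=f f a a $  — match f
step 3: stack=$ E F  input=f a a $  — expand F -> G
step 4: stack=$ E G  input=f a a $  — expand G -> λ
step 5: stack=$ E  input=f a a $  — expand E -> f a a
step 6: stack=$ a a f  input=f a a $  — match f
step 7: stack=$ a a  input=a a $  — match a
Stack after step 7: $ a (top = a).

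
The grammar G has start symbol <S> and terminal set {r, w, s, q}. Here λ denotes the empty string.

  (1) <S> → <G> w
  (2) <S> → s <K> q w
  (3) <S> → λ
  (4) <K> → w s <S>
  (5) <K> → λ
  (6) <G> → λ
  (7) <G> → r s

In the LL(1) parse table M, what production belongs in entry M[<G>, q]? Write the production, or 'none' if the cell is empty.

none

FIRST(<K>) = {λ, w}
FIRST(<G>) = {λ, r}
FIRST(<S>) = {λ, r, s, w}  (via <G> w)
FOLLOW(<S>) includes $ since <S> is the start symbol.
FOLLOW(<G>): in <S>→<G> w, <G> is followed by w with FIRST {w}. Thus FOLLOW(<G>) = {w}.
For <G> → λ: FIRST(λ) = {λ}, so it goes in M[<G>, t] for t ∈ {}; since λ ∈ FIRST, also for every t ∈ FOLLOW(<G>) = {w}.
For <G> → r s: FIRST(r s) = {r}, so it goes in M[<G>, t] for t ∈ {r}.
None of these place a production in M[<G>, q].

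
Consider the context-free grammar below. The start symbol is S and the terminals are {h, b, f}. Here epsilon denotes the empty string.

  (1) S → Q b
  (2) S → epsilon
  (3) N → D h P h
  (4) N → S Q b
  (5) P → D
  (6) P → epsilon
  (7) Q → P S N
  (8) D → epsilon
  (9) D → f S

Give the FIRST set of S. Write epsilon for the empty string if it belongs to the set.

{epsilon, f, h}

FIRST(D): from D→epsilon we get {epsilon}; from D→f S we get {f}. So FIRST(D) = {epsilon, f}.
FIRST(P): from P→D we get {epsilon, f}; from P→epsilon we get {epsilon}. So FIRST(P) = {epsilon, f}.
FIRST(S): from S→Q b we get {f, h}; from S→epsilon we get {epsilon}. So FIRST(S) = {epsilon, f, h}.
FIRST(N): from N→D h P h we get {f, h}; from N→S Q b we get {f, h}. So FIRST(N) = {f, h}.
FIRST(Q): from Q→P S N we get {f, h}. So FIRST(Q) = {f, h}.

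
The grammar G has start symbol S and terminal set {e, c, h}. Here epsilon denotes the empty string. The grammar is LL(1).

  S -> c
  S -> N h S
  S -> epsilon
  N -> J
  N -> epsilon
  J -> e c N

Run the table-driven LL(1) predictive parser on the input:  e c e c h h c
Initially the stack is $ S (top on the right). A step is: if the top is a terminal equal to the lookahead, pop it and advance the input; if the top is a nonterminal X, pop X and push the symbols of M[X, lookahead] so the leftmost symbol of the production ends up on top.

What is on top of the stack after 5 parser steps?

N

     Stack        Input            Action
  1  $ S          e c e c h h c $  expand S -> N h S
  2  $ S h N      e c e c h h c $  expand N -> J
  3  $ S h J      e c e c h h c $  expand J -> e c N
  4  $ S h N c e  e c e c h h c $  match e
  5  $ S h N c    c e c h h c $    match c
Stack after step 5: $ S h N (top = N).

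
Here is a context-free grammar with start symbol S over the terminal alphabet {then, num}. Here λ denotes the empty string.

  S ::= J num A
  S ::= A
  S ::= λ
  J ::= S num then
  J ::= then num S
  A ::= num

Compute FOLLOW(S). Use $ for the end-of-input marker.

FIRST(A): from A::=num we get {num}. So FIRST(A) = {num}.
FIRST(S): from S::=J num A we get {num, then}; from S::=A we get {num}; from S::=λ we get {λ}. So FIRST(S) = {λ, num, then}.
FIRST(J): from J::=S num then we get {num, then}; from J::=then num S we get {then}. So FIRST(J) = {num, then}.
FOLLOW(S) includes $ since S is the start symbol.
FOLLOW(J): in S::=J num A, J is followed by num A with FIRST {num}. Thus FOLLOW(J) = {num}.
FOLLOW(S): in J::=S num then, S is followed by num then with FIRST {num}; in J::=then num S, the suffix after S is empty, so FOLLOW(S) ⊇ FOLLOW(J) = {num}. Thus FOLLOW(S) = {$, num}.
FOLLOW(A): in S::=J num A, the suffix after A is empty, so FOLLOW(A) ⊇ FOLLOW(S) = {$, num}; in S::=A, the suffix after A is empty, so FOLLOW(A) ⊇ FOLLOW(S) = {$, num}. Thus FOLLOW(A) = {$, num}.

{$, num}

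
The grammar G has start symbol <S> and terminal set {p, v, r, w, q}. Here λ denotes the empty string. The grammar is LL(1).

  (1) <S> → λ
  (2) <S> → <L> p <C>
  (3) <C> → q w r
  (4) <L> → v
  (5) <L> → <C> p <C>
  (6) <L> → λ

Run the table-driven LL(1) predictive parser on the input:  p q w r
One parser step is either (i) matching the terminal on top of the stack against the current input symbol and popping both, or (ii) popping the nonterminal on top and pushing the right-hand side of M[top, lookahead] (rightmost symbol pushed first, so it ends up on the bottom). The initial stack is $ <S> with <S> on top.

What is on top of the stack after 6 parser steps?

r

step 1: stack=$ <S>  input=p q w r $  — expand <S> → <L> p <C>
step 2: stack=$ <C> p <L>  input=p q w r $  — expand <L> → λ
step 3: stack=$ <C> p  input=p q w r $  — match p
step 4: stack=$ <C>  input=q w r $  — expand <C> → q w r
step 5: stack=$ r w q  input=q w r $  — match q
step 6: stack=$ r w  input=w r $  — match w
Stack after step 6: $ r (top = r).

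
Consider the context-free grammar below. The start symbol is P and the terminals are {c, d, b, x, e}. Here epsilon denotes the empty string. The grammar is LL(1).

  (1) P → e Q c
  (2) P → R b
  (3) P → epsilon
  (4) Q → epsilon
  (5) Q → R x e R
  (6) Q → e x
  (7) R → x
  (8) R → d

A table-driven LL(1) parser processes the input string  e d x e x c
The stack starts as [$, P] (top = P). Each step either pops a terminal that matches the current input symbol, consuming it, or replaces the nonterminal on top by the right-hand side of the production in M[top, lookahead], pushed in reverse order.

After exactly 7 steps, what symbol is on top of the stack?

R

     Stack        Input          Action
  1  $ P          e d x e x c $  expand P → e Q c
  2  $ c Q e      e d x e x c $  match e
  3  $ c Q        d x e x c $    expand Q → R x e R
  4  $ c R e x R  d x e x c $    expand R → d
  5  $ c R e x d  d x e x c $    match d
  6  $ c R e x    x e x c $      match x
  7  $ c R e      e x c $        match e
Stack after step 7: $ c R (top = R).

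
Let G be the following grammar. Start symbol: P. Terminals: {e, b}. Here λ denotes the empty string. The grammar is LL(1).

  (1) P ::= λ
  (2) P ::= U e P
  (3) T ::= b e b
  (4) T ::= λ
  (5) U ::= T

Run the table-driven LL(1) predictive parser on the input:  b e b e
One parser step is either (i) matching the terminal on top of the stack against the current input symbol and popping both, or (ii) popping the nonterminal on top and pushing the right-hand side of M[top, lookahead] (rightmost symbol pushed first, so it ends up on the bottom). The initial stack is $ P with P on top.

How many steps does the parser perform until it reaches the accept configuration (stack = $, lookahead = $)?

step 1: stack=$ P  input=b e b e $  — expand P ::= U e P
step 2: stack=$ P e U  input=b e b e $  — expand U ::= T
step 3: stack=$ P e T  input=b e b e $  — expand T ::= b e b
step 4: stack=$ P e b e b  input=b e b e $  — match b
step 5: stack=$ P e b e  input=e b e $  — match e
step 6: stack=$ P e b  input=b e $  — match b
step 7: stack=$ P e  input=e $  — match e
step 8: stack=$ P  input=$  — expand P ::= λ
Accept reached after 8 steps.

8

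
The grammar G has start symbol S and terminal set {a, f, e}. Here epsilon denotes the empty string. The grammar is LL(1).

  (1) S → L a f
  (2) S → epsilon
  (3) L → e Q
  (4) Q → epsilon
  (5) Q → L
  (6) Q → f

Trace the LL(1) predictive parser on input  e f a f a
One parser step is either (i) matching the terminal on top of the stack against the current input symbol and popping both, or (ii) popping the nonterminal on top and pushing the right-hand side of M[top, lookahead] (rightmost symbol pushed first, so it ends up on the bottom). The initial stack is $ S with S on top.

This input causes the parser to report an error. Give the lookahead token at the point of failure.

a

step 1: stack=$ S  input=e f a f a $  — expand S → L a f
step 2: stack=$ f a L  input=e f a f a $  — expand L → e Q
step 3: stack=$ f a Q e  input=e f a f a $  — match e
step 4: stack=$ f a Q  input=f a f a $  — expand Q → f
step 5: stack=$ f a f  input=f a f a $  — match f
step 6: stack=$ f a  input=a f a $  — match a
step 7: stack=$ f  input=f a $  — match f
step 8: stack=$  input=a $  — error: stack empty but input remains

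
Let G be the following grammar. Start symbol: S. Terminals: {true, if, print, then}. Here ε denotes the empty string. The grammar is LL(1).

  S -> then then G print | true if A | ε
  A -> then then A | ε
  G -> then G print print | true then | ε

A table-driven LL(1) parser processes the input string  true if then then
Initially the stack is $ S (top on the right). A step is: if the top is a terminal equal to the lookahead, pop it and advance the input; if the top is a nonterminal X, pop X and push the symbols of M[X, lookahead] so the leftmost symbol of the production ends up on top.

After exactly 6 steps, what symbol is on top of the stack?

     Stack          Input                Action
  1  $ S            true if then then $  expand S -> true if A
  2  $ A if true    true if then then $  match true
  3  $ A if         if then then $       match if
  4  $ A            then then $          expand A -> then then A
  5  $ A then then  then then $          match then
  6  $ A then       then $               match then
Stack after step 6: $ A (top = A).

A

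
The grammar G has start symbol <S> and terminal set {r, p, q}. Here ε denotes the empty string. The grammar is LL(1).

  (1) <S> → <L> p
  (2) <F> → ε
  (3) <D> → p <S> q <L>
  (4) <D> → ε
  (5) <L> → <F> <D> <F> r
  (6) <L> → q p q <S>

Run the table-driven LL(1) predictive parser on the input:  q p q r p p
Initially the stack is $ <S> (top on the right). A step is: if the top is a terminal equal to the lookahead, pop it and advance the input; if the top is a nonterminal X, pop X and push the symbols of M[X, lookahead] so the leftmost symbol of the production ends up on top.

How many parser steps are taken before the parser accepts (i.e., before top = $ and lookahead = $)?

      Stack                Input          Action
   1  $ <S>                q p q r p p $  expand <S> → <L> p
   2  $ p <L>              q p q r p p $  expand <L> → q p q <S>
   3  $ p <S> q p q        q p q r p p $  match q
   4  $ p <S> q p          p q r p p $    match p
   5  $ p <S> q            q r p p $      match q
   6  $ p <S>              r p p $        expand <S> → <L> p
   7  $ p p <L>            r p p $        expand <L> → <F> <D> <F> r
   8  $ p p r <F> <D> <F>  r p p $        expand <F> → ε
   9  $ p p r <F> <D>      r p p $        expand <D> → ε
  10  $ p p r <F>          r p p $        expand <F> → ε
  11  $ p p r              r p p $        match r
  12  $ p p                p p $          match p
  13  $ p                  p $            match p
Accept reached after 13 steps.

13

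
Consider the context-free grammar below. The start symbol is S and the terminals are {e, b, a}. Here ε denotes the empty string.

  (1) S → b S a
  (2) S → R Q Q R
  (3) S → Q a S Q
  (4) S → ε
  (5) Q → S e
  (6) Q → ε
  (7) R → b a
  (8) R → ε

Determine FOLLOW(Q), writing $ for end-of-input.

FIRST(R): from R→b a we get {b}; from R→ε we get {ε}. So FIRST(R) = {ε, b}.
FIRST(S): from S→b S a we get {b}; from S→R Q Q R we get {ε, a, b, e}; from S→Q a S Q we get {a, b, e}; from S→ε we get {ε}. So FIRST(S) = {ε, a, b, e}.
FIRST(Q): from Q→S e we get {a, b, e}; from Q→ε we get {ε}. So FIRST(Q) = {ε, a, b, e}.
FOLLOW(S) includes $ since S is the start symbol.
FOLLOW(S): in S→b S a, S is followed by a with FIRST {a}; in S→Q a S Q, S is followed by Q with FIRST {ε, a, b, e}; in S→Q a S Q, the suffix after S is nullable (adds nothing new); in Q→S e, S is followed by e with FIRST {e}. Thus FOLLOW(S) = {$, a, b, e}.
FOLLOW(Q): in S→R Q Q R (occurrence 1), Q is followed by Q R with FIRST {ε, a, b, e}; in S→R Q Q R (occurrence 1), the suffix after Q is nullable, so FOLLOW(Q) ⊇ FOLLOW(S) = {$, a, b, e}; in S→R Q Q R (occurrence 2), Q is followed by R with FIRST {ε, b}; in S→R Q Q R (occurrence 2), the suffix after Q is nullable, so FOLLOW(Q) ⊇ FOLLOW(S) = {$, a, b, e}; in S→Q a S Q (occurrence 1), Q is followed by a S Q with FIRST {a}; in S→Q a S Q (occurrence 2), the suffix after Q is empty, so FOLLOW(Q) ⊇ FOLLOW(S) = {$, a, b, e}. Thus FOLLOW(Q) = {$, a, b, e}.
FOLLOW(R): in S→R Q Q R (occurrence 1), R is followed by Q Q R with FIRST {ε, a, b, e}; in S→R Q Q R (occurrence 1), the suffix after R is nullable, so FOLLOW(R) ⊇ FOLLOW(S) = {$, a, b, e}; in S→R Q Q R (occurrence 2), the suffix after R is empty, so FOLLOW(R) ⊇ FOLLOW(S) = {$, a, b, e}. Thus FOLLOW(R) = {$, a, b, e}.

{$, a, b, e}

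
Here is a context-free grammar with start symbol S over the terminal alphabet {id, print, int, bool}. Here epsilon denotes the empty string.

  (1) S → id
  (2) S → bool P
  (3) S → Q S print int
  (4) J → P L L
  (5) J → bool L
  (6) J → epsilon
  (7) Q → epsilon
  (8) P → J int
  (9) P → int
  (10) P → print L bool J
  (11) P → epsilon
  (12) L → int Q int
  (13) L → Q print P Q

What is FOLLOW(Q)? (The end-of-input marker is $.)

FIRST(Q) = {epsilon}
FIRST(S) = {bool, id}  (via Q S print int)
FIRST(L) = {int, print}  (via Q print P Q)
FIRST(J) = {epsilon, bool, int, print}  (via P L L)
FIRST(P) = {epsilon, bool, int, print}  (via J int)
FOLLOW(S) includes $ since S is the start symbol.
FOLLOW(S): in S→Q S print int, S is followed by print int with FIRST {print}. Thus FOLLOW(S) = {$, print}.
FOLLOW(J): in P→J int, J is followed by int with FIRST {int}; in P→print L bool J, the suffix after J is empty, so FOLLOW(J) ⊇ FOLLOW(P) = {$, bool, int, print}. Thus FOLLOW(J) = {$, bool, int, print}.
FOLLOW(L): in J→P L L (occurrence 1), L is followed by L with FIRST {int, print}; in J→P L L (occurrence 2), the suffix after L is empty, so FOLLOW(L) ⊇ FOLLOW(J) = {$, bool, int, print}; in J→bool L, the suffix after L is empty, so FOLLOW(L) ⊇ FOLLOW(J) = {$, bool, int, print}; in P→print L bool J, L is followed by bool J with FIRST {bool}. Thus FOLLOW(L) = {$, bool, int, print}.
FOLLOW(Q): in S→Q S print int, Q is followed by S print int with FIRST {bool, id}; in L→int Q int, Q is followed by int with FIRST {int}; in L→Q print P Q (occurrence 1), Q is followed by print P Q with FIRST {print}; in L→Q print P Q (occurrence 2), the suffix after Q is empty, so FOLLOW(Q) ⊇ FOLLOW(L) = {$, bool, int, print}. Thus FOLLOW(Q) = {$, bool, id, int, print}.
FOLLOW(P): in S→bool P, the suffix after P is empty, so FOLLOW(P) ⊇ FOLLOW(S) = {$, print}; in J→P L L, P is followed by L L with FIRST {int, print}; in L→Q print P Q, P is followed by Q with FIRST {epsilon}; in L→Q print P Q, the suffix after P is nullable, so FOLLOW(P) ⊇ FOLLOW(L) = {$, bool, int, print}. Thus FOLLOW(P) = {$, bool, int, print}.

{$, bool, id, int, print}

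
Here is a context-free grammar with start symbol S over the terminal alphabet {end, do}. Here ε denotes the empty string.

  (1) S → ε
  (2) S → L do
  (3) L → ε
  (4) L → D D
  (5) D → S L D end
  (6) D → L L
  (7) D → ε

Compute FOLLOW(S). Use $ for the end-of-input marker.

{$, do, end}

FIRST(S): from S→ε we get {ε}; from S→L do we get {do, end}. So FIRST(S) = {ε, do, end}.
FIRST(L): from L→ε we get {ε}; from L→D D we get {ε, do, end}. So FIRST(L) = {ε, do, end}.
FIRST(D): from D→S L D end we get {do, end}; from D→L L we get {ε, do, end}; from D→ε we get {ε}. So FIRST(D) = {ε, do, end}.
FOLLOW(S) includes $ since S is the start symbol.
FOLLOW(S): in D→S L D end, S is followed by L D end with FIRST {do, end}. Thus FOLLOW(S) = {$, do, end}.
FOLLOW(L): in S→L do, L is followed by do with FIRST {do}; in D→S L D end, L is followed by D end with FIRST {do, end}; in D→L L (occurrence 1), L is followed by L with FIRST {ε, do, end}; in D→L L (occurrence 1), the suffix after L is nullable, so FOLLOW(L) ⊇ FOLLOW(D) = {do, end}; in D→L L (occurrence 2), the suffix after L is empty, so FOLLOW(L) ⊇ FOLLOW(D) = {do, end}. Thus FOLLOW(L) = {do, end}.
FOLLOW(D): in L→D D (occurrence 1), D is followed by D with FIRST {ε, do, end}; in L→D D (occurrence 1), the suffix after D is nullable, so FOLLOW(D) ⊇ FOLLOW(L) = {do, end}; in L→D D (occurrence 2), the suffix after D is empty, so FOLLOW(D) ⊇ FOLLOW(L) = {do, end}; in D→S L D end, D is followed by end with FIRST {end}. Thus FOLLOW(D) = {do, end}.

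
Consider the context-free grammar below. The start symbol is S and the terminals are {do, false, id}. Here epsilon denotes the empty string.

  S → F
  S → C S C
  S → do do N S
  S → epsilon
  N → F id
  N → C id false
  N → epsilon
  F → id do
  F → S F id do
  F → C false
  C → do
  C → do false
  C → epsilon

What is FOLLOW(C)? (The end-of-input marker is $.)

FIRST(C) = {epsilon, do}
FIRST(S) = {epsilon, do, false, id}  (via F, C S C)
FIRST(F) = {do, false, id}  (via S F id do, C false)
FIRST(N) = {epsilon, do, false, id}  (via F id, C id false)
FOLLOW(S) includes $ since S is the start symbol.
FOLLOW(S): in S→C S C, S is followed by C with FIRST {epsilon, do}; in S→C S C, the suffix after S is nullable (adds nothing new); in S→do do N S, the suffix after S is empty (adds nothing new); in F→S F id do, S is followed by F id do with FIRST {do, false, id}. Thus FOLLOW(S) = {$, do, false, id}.
FOLLOW(N): in S→do do N S, N is followed by S with FIRST {epsilon, do, false, id}; in S→do do N S, the suffix after N is nullable, so FOLLOW(N) ⊇ FOLLOW(S) = {$, do, false, id}. Thus FOLLOW(N) = {$, do, false, id}.
FOLLOW(F): in S→F, the suffix after F is empty, so FOLLOW(F) ⊇ FOLLOW(S) = {$, do, false, id}; in N→F id, F is followed by id with FIRST {id}; in F→S F id do, F is followed by id do with FIRST {id}. Thus FOLLOW(F) = {$, do, false, id}.
FOLLOW(C): in S→C S C (occurrence 1), C is followed by S C with FIRST {epsilon, do, false, id}; in S→C S C (occurrence 1), the suffix after C is nullable, so FOLLOW(C) ⊇ FOLLOW(S) = {$, do, false, id}; in S→C S C (occurrence 2), the suffix after C is empty, so FOLLOW(C) ⊇ FOLLOW(S) = {$, do, false, id}; in N→C id false, C is followed by id false with FIRST {id}; in F→C false, C is followed by false with FIRST {false}. Thus FOLLOW(C) = {$, do, false, id}.

{$, do, false, id}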